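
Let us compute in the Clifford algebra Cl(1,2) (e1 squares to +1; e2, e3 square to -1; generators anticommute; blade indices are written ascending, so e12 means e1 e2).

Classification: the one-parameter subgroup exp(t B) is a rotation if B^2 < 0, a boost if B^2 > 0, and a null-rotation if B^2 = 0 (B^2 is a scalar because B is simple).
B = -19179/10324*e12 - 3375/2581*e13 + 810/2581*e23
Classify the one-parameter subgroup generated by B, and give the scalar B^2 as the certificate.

B^2 term by term: the squares give (-19179/10324)^2*(e12)^2 + (-3375/2581)^2*(e13)^2 + (810/2581)^2*(e23)^2 = 367834041/106584976*(+1) + 11390625/6661561*(+1) + 656100/6661561*(-1) = 81/16 (each basis 2-blade squares to minus the product of its generators' squares); cross terms between blades sharing an index anticommute and cancel. So B^2 = 81/16.
Answer: boost, certificate B^2 = 81/16. The scalar 81/16 is the complete invariant here: its sign names the subgroup type.


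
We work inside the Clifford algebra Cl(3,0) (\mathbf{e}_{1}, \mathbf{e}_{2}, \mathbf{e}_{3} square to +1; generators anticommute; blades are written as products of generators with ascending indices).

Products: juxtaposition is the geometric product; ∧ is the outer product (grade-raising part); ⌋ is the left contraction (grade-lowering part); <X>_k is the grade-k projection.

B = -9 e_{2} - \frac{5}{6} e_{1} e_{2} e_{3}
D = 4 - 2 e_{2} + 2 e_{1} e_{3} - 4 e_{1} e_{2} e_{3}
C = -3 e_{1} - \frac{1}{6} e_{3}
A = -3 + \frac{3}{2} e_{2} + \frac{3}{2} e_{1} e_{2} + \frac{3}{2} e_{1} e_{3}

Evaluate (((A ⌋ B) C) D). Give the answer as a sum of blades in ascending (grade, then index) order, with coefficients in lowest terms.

step 1: -\frac{27}{2} + \frac{103}{4} e_{2} + \frac{5}{4} e_{3} + \frac{5}{4} e_{1} e_{3} + \frac{5}{2} e_{1} e_{2} e_{3}
step 2: -\frac{5}{24} + \frac{967}{24} e_{1} + 6 e_{3} + \frac{461}{6} e_{1} e_{2} + \frac{15}{4} e_{1} e_{3} - \frac{283}{24} e_{2} e_{3}
step 3: -\frac{25}{3} - \frac{155}{3} e_{1} - \frac{175}{12} e_{2} + \frac{1165}{3} e_{3} + \frac{1075}{6} e_{1} e_{2} + \frac{175}{12} e_{1} e_{3} - 350 e_{2} e_{3} + \frac{25}{3} e_{1} e_{2} e_{3}
Answer: -\frac{25}{3} - \frac{155}{3} e_{1} - \frac{175}{12} e_{2} + \frac{1165}{3} e_{3} + \frac{1075}{6} e_{1} e_{2} + \frac{175}{12} e_{1} e_{3} - 350 e_{2} e_{3} + \frac{25}{3} e_{1} e_{2} e_{3}


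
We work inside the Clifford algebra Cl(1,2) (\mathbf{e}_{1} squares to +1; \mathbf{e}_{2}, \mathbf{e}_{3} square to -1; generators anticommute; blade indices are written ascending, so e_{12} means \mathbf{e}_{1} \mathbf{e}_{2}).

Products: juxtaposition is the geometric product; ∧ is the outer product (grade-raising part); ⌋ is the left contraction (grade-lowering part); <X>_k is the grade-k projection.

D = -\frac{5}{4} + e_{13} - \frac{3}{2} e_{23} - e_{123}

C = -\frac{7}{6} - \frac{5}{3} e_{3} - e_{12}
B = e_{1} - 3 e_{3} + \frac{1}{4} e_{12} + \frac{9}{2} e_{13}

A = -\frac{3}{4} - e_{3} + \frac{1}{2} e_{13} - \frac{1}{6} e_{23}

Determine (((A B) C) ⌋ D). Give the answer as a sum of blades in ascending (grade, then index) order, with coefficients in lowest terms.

step 1: -\frac{3}{4} - \frac{15}{4} e_{1} - \frac{1}{2} e_{2} + \frac{7}{4} e_{3} + \frac{9}{16} e_{12} - \frac{29}{12} e_{13} + \frac{1}{8} e_{23} - \frac{5}{12} e_{123}
step 2: \frac{155}{48} + \frac{61}{72} e_{1} + \frac{109}{24} e_{2} - \frac{3}{8} e_{3} - \frac{173}{288} e_{12} + \frac{161}{18} e_{13} + \frac{149}{48} e_{23} - \frac{317}{144} e_{123}
step 3: \frac{4241}{576} + \frac{131}{48} e_{1} + \frac{1369}{144} e_{2} + \frac{793}{96} e_{3} - \frac{3}{8} e_{12} - \frac{21}{16} e_{13} - \frac{1639}{288} e_{23} - \frac{155}{48} e_{123}
Answer: \frac{4241}{576} + \frac{131}{48} e_{1} + \frac{1369}{144} e_{2} + \frac{793}{96} e_{3} - \frac{3}{8} e_{12} - \frac{21}{16} e_{13} - \frac{1639}{288} e_{23} - \frac{155}{48} e_{123}


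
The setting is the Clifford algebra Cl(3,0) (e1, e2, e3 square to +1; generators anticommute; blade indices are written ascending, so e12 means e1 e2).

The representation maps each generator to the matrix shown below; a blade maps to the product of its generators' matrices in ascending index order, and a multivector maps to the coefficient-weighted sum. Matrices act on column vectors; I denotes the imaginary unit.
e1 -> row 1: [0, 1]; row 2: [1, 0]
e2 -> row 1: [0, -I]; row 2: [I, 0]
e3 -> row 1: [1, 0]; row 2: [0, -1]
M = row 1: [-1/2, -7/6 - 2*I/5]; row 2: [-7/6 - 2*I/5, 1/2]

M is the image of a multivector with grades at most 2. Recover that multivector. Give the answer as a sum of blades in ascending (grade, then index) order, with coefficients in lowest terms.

Method: 1, rho(e1), rho(e2), rho(e3) form a trace-orthogonal basis of the 2x2 complex matrices (tr(X Y) = 2 if X = Y, else 0), so M = m0*1 + m1*rho(e1) + m2*rho(e2) + m3*rho(e3) with m0 = tr(M)/2 = 0, m1 = tr(M rho(e1))/2 = -7/6 - 2*I/5, m2 = tr(M rho(e2))/2 = 0, m3 = tr(M rho(e3))/2 = -1/2.
Multiplying table entries, the bivector images are rho(e12) = I*rho(e3), rho(e13) = -I*rho(e2), rho(e23) = I*rho(e1); with real blade coefficients the real parts of m0..m3 are the coefficients of 1, e1, e2, e3 and the imaginary parts give the bivectors (e23: Im m1, e13: -Im m2, e12: Im m3).
Answer: -7/6*e1 - 1/2*e3 - 2/5*e23


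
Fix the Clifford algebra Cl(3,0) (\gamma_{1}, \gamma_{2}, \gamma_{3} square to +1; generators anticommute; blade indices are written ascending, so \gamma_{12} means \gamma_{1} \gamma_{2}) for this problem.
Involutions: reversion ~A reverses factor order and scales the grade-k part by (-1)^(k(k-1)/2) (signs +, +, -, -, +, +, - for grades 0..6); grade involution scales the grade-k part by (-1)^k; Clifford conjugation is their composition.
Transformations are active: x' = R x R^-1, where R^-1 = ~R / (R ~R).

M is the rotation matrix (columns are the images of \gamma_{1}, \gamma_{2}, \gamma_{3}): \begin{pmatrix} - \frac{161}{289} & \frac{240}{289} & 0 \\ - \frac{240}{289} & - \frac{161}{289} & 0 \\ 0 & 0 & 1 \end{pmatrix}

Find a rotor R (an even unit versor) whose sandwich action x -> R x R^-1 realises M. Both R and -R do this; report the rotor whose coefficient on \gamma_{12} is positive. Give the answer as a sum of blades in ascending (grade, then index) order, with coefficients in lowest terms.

Method: write R = a + b12*\gamma_{12} + b13*\gamma_{13} + b23*\gamma_{23} with a^2 + b12^2 + b13^2 + b23^2 = 1 (so R^-1 = ~R). Expanding the columns R e_j ~R gives tr M = 4a^2 - 1 and, from the antisymmetric part, M21 - M12 = -4a*b12, M13 - M31 = 4a*b13, M32 - M23 = -4a*b23.
Here tr M = -\frac{33}{289}, so a^2 = (1 + tr M)/4 = \frac{64}{289} and a = ±\frac{8}{17}. Taking a = \frac{8}{17}: M21 - M12 = -\frac{480}{289}, M13 - M31 = 0, M32 - M23 = 0, giving b12 = \frac{15}{17}, b13 = 0, b23 = 0, i.e. R = \frac{8}{17} + \frac{15}{17} \gamma_{12}.
Its \gamma_{12} coefficient is already positive.
Answer: \frac{8}{17} + \frac{15}{17} \gamma_{12}. Note: both R and -R realise this M (trace -\frac{33}{289}); the covering map identifies them, and the \gamma_{12}-coefficient sign is the tie-breaker.


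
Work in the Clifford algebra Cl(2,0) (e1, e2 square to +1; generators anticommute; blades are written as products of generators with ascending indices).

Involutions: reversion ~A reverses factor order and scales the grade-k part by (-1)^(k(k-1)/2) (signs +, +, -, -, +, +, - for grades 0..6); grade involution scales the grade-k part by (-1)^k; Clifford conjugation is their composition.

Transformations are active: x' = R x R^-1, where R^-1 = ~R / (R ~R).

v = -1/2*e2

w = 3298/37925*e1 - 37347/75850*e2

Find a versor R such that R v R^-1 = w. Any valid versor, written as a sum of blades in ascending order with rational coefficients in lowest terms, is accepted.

Key observation: q(v) = q(w) = 1/4 (sandwiches preserve the norm), so R = v + w = 3298/37925*e1 - 37636/37925*e2 works whenever it is invertible — the component of v along it is kept and (v - w)/2 reverses, sending v to w.
Answer: 3298/37925*e1 - 37636/37925*e2


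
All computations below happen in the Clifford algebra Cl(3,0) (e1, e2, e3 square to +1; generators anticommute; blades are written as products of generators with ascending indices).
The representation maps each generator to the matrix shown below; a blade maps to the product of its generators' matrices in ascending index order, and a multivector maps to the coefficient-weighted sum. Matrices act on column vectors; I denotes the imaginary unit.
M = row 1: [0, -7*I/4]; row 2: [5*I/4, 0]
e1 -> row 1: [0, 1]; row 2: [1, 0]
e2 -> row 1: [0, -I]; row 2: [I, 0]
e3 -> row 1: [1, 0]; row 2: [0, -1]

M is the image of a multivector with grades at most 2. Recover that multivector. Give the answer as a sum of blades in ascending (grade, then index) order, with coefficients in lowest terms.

Method: 1, rho(e1), rho(e2), rho(e3) form a trace-orthogonal basis of the 2x2 complex matrices (tr(X Y) = 2 if X = Y, else 0), so M = m0*1 + m1*rho(e1) + m2*rho(e2) + m3*rho(e3) with m0 = tr(M)/2 = 0, m1 = tr(M rho(e1))/2 = -I/4, m2 = tr(M rho(e2))/2 = 3/2, m3 = tr(M rho(e3))/2 = 0.
Multiplying table entries, the bivector images are rho(e1 e2) = I*rho(e3), rho(e1 e3) = -I*rho(e2), rho(e2 e3) = I*rho(e1); with real blade coefficients the real parts of m0..m3 are the coefficients of 1, e1, e2, e3 and the imaginary parts give the bivectors (e2 e3: Im m1, e1 e3: -Im m2, e1 e2: Im m3).
Answer: 3/2*e2 - 1/4*e2 e3


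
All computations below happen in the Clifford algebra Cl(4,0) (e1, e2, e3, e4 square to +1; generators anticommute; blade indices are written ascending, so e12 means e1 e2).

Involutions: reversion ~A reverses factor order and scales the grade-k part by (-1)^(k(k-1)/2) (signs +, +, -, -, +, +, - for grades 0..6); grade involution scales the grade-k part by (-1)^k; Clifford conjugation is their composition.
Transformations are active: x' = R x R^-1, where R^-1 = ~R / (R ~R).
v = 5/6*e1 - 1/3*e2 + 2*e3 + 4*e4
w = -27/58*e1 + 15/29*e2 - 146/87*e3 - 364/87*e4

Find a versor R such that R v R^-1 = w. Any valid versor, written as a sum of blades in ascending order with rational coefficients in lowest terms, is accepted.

A norm check does it: q(v) = q(w) = 749/36, hence R = v + w = 32/87*e1 + 16/87*e2 + 28/87*e3 - 16/87*e4 realises the map — parallel part kept, (v - w)/2 negated, v carried to w.
Answer: 32/87*e1 + 16/87*e2 + 28/87*e3 - 16/87*e4


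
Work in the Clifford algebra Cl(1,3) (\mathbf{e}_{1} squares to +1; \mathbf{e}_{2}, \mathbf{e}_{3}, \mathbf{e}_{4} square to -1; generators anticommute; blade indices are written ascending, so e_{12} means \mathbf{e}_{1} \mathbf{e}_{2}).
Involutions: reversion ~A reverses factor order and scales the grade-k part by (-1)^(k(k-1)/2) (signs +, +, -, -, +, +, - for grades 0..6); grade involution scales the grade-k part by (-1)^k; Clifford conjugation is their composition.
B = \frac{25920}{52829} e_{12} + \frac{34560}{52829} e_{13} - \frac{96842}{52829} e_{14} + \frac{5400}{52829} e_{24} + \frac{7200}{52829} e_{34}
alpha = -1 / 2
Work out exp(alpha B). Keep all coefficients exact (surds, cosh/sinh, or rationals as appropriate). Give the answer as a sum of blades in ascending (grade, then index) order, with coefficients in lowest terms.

B^2 term by term: the squares give (\frac{25920}{52829})^2*(e_{12})^2 + (\frac{34560}{52829})^2*(e_{13})^2 + (-\frac{96842}{52829})^2*(e_{14})^2 + (\frac{5400}{52829})^2*(e_{24})^2 + (\frac{7200}{52829})^2*(e_{34})^2 = \frac{671846400}{2790903241}*(+1) + \frac{1194393600}{2790903241}*(+1) + \frac{9378372964}{2790903241}*(+1) + \frac{29160000}{2790903241}*(-1) + \frac{51840000}{2790903241}*(-1) = 4 (each basis 2-blade squares to minus the product of its generators' squares); cross terms between blades sharing an index anticommute and cancel; the commuting (index-disjoint) pairs give grade-4 terms 2*c*c'*(blade product), which cancel blade by blade — e_{1234}: \frac{373248000}{2790903241} - \frac{373248000}{2790903241} = 0 — confirming B is simple. So B^2 = 4.
B^2 = 4 — a positive square means the series sums to a boost: l = 2, alpha*l = -1, so exp(alpha B) = cosh(-1) + (sinh(-1)/2)*B = \cosh{\left(1 \right)} + (- \frac{\sinh{\left(1 \right)}}{2})*B.
Answer: \cosh{\left(1 \right)} - \frac{12960 \sinh{\left(1 \right)}}{52829} e_{12} - \frac{17280 \sinh{\left(1 \right)}}{52829} e_{13} + \frac{48421 \sinh{\left(1 \right)}}{52829} e_{14} - \frac{2700 \sinh{\left(1 \right)}}{52829} e_{24} - \frac{3600 \sinh{\left(1 \right)}}{52829} e_{34}


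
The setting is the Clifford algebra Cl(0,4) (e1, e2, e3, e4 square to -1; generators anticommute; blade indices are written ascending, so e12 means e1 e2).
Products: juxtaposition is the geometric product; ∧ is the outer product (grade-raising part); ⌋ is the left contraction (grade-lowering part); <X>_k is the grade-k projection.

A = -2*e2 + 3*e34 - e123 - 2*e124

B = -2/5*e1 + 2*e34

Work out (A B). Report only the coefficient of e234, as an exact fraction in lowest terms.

step 1: -6 - 4/5*e12 - 2/5*e23 - 4/5*e24 - 4*e123 + 2*e124 - 6/5*e134 - 4*e234
Answer: -4


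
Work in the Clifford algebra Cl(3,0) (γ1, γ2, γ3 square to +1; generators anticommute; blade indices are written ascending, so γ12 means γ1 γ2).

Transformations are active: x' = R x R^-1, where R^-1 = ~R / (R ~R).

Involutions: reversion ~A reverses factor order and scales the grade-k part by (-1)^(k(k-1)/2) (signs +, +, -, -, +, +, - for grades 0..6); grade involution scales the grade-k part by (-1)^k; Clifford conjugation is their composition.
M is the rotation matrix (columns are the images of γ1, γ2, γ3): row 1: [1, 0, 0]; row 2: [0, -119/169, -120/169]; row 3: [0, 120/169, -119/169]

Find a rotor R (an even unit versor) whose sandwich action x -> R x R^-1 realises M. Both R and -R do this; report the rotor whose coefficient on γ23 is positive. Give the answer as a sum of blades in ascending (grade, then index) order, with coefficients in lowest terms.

Method: write R = a + b12*γ12 + b13*γ13 + b23*γ23 with a^2 + b12^2 + b13^2 + b23^2 = 1 (so R^-1 = ~R). Expanding the columns R e_j ~R gives tr M = 4a^2 - 1 and, from the antisymmetric part, M21 - M12 = -4a*b12, M13 - M31 = 4a*b13, M32 - M23 = -4a*b23.
Here tr M = -69/169, so a^2 = (1 + tr M)/4 = 25/169 and a = ±5/13. Taking a = 5/13: M21 - M12 = 0, M13 - M31 = 0, M32 - M23 = 240/169, giving b12 = 0, b13 = 0, b23 = -12/13, i.e. R = 5/13 - 12/13*γ23.
Its γ23 coefficient is negative, so report the other preimage -R.
Answer: -5/13 + 12/13*γ23. Uniqueness: Spin(3) -> SO(3) maps R and -R to the same rotation of trace -69/169; fixing the sign of the γ23 coefficient removes the ambiguity.


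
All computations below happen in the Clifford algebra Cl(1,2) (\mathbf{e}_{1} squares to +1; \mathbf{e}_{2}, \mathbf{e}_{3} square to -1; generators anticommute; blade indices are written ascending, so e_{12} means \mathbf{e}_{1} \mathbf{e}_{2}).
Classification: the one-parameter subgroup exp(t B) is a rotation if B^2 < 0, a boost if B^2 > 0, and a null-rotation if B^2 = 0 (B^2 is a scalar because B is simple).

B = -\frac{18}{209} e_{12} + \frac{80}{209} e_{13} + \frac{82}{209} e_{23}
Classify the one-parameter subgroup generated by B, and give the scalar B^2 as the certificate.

B^2 term by term: the squares give (-\frac{18}{209})^2*(e_{12})^2 + (\frac{80}{209})^2*(e_{13})^2 + (\frac{82}{209})^2*(e_{23})^2 = \frac{324}{43681}*(+1) + \frac{6400}{43681}*(+1) + \frac{6724}{43681}*(-1) = 0 (each basis 2-blade squares to minus the product of its generators' squares); cross terms between blades sharing an index anticommute and cancel. So B^2 = 0.
Answer: null-rotation, certificate B^2 = 0. No conjugation can change B^2 = 0; the sign gives the class.


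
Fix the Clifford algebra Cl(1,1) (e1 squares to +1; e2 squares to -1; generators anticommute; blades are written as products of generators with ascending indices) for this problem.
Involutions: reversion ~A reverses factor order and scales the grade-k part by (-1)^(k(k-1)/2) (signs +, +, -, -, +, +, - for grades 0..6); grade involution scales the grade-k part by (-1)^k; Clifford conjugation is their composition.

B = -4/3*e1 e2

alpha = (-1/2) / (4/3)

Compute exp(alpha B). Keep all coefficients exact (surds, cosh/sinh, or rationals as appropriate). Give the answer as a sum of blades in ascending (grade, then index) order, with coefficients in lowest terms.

B^2 = (-4/3)^2*(e1 e2)^2 = 16/9*(+1) = 16/9 (a basis 2-blade squares to minus the product of its generators' squares).
B^2 = 16/9 — hyperbolic case — the even/odd split gives cosh and sinh: l = 4/3, alpha*l = -1/2, so exp(alpha B) = cosh(-1/2) + (sinh(-1/2)/(4/3))*B = cosh(1/2) + (-3*sinh(1/2)/4)*B.
Answer: cosh(1/2) + sinh(1/2)*e1 e2


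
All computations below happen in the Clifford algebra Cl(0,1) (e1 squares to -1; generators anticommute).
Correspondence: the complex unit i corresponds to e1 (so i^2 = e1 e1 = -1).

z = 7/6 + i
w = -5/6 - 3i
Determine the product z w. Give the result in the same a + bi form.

In blades: z = 7/6 + e1, w = -5/6 - 3*e1.
Distribute z over w term by term (generator squares from the signature, products reordered to ascending indices): (7/6)*w = -35/36 - 7/2*e1; (e1)*w = 3 - 5/6*e1.
Sum: 73/36 - 13/3*e1; translating back through the correspondence:
Answer: 73/36 - 13/3*i


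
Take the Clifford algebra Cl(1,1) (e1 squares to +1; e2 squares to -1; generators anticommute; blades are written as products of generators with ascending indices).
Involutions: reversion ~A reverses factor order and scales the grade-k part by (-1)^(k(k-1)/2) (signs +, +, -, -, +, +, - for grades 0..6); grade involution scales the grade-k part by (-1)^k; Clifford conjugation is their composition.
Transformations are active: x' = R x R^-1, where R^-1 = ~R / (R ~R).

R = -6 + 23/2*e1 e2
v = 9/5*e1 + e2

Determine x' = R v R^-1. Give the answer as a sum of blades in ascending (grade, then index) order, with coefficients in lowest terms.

~R = -6 - 23/2*e1 e2, and R ~R = -385/4, so R^-1 = ~R / (-385/4).
R v = -223/10*e1 - 267/10*e2
Answer: -8817/1925*e1 - 8333/1925*e2


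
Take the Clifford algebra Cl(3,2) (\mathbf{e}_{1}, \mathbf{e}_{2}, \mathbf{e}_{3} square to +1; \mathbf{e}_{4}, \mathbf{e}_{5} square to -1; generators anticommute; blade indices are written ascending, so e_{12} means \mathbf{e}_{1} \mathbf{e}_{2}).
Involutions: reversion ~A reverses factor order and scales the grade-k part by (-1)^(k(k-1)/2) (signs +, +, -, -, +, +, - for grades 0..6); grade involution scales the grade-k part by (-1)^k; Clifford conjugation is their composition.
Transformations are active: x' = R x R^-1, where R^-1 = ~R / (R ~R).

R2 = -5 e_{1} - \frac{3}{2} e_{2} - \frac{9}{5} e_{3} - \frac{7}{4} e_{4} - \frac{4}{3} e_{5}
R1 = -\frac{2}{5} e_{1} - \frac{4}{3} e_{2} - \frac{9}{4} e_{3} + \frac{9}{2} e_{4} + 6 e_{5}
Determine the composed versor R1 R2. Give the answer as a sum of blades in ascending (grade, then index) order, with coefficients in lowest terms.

Distribute over the terms of R1 (each basis-blade product reordered to ascending indices, repeated generators contracted through their squares):
(-\frac{2}{5} e_{1}) R2 = 2 + \frac{3}{5} e_{12} + \frac{18}{25} e_{13} + \frac{7}{10} e_{14} + \frac{8}{15} e_{15}
(-\frac{4}{3} e_{2}) R2 = 2 - \frac{20}{3} e_{12} + \frac{12}{5} e_{23} + \frac{7}{3} e_{24} + \frac{16}{9} e_{25}
(-\frac{9}{4} e_{3}) R2 = \frac{81}{20} - \frac{45}{4} e_{13} - \frac{27}{8} e_{23} + \frac{63}{16} e_{34} + 3 e_{35}
(\frac{9}{2} e_{4}) R2 = \frac{63}{8} + \frac{45}{2} e_{14} + \frac{27}{4} e_{24} + \frac{81}{10} e_{34} - 6 e_{45}
(6 e_{5}) R2 = 8 + 30 e_{15} + 9 e_{25} + \frac{54}{5} e_{35} + \frac{21}{2} e_{45}
Summing the partial products and collecting blades:
Answer: \frac{957}{40} - \frac{91}{15} e_{12} - \frac{1053}{100} e_{13} + \frac{116}{5} e_{14} + \frac{458}{15} e_{15} - \frac{39}{40} e_{23} + \frac{109}{12} e_{24} + \frac{97}{9} e_{25} + \frac{963}{80} e_{34} + \frac{69}{5} e_{35} + \frac{9}{2} e_{45}


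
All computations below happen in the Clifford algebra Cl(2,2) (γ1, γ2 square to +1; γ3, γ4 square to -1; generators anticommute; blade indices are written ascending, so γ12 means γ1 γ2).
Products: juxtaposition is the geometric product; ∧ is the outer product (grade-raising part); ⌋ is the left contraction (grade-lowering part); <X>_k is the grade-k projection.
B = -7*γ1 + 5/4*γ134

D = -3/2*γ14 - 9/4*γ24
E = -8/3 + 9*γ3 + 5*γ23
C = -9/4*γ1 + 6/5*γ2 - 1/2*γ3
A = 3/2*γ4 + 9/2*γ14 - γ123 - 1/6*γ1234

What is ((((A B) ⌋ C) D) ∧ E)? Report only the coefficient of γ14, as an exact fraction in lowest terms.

step 1: -5/24*γ2 - 45/8*γ3 + 63/2*γ4 - 15/8*γ13 + 21/2*γ14 + 7*γ23 + 5/4*γ24 - 7/6*γ234
step 2: -49/16
step 3: 147/32*γ14 + 441/64*γ24
step 4: -49/4*γ14 - 147/8*γ24 - 1323/32*γ134 - 3969/64*γ234 + 735/32*γ1234
Answer: -49/4


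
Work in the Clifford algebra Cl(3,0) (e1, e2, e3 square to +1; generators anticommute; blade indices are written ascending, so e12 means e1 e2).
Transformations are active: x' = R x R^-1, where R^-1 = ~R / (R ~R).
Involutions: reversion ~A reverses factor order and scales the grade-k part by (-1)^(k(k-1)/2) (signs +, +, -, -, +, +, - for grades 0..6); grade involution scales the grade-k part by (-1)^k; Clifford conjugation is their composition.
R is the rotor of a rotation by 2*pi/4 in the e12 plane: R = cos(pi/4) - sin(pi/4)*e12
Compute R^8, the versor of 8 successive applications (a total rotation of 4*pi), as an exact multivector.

Rotor phase runs at HALF the rotation angle; powers of one rotor simply add phase, so after 8 steps in e12 the phase is 8*pi/4 = 2*pi and R^8 = cos(2*pi) - sin(2*pi)*e12.
cos(2*pi) = 1 and sin(2*pi) = 0, so R^8 = 1. The total rotation 4*pi is 2 full turns, so every vector returns to itself, yet the rotor is +1, back on the identity sheet (an even number of 2*pi turns).
Answer: 1


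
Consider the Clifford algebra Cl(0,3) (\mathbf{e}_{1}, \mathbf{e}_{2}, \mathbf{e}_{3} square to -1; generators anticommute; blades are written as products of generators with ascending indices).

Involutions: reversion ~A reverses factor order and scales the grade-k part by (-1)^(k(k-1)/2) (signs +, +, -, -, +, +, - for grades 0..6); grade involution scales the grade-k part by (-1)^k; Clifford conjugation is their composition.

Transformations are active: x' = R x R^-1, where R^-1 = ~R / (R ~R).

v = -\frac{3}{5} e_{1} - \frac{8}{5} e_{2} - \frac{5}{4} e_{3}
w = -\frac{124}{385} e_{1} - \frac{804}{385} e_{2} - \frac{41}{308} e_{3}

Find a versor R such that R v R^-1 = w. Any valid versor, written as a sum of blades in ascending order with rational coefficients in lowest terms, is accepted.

Equal squares first: v^2 = w^2 = -\frac{1793}{400}. Then v + w = -\frac{71}{77} e_{1} - \frac{284}{77} e_{2} - \frac{213}{154} e_{3} is a versor taking v to w, provided it is invertible.
Answer: -\frac{71}{77} e_{1} - \frac{284}{77} e_{2} - \frac{213}{154} e_{3}


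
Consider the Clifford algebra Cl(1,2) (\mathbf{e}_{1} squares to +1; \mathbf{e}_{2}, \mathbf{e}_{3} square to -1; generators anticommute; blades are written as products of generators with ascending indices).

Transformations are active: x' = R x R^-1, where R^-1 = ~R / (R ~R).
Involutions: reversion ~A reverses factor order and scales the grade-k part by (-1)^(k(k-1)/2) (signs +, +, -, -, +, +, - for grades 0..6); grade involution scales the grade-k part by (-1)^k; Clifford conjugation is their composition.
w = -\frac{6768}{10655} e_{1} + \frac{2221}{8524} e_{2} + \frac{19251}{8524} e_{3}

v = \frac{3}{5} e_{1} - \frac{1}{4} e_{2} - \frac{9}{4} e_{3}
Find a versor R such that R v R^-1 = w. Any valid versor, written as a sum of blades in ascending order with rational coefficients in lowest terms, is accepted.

Equal squares first: v^2 = w^2 = -\frac{953}{200}. Then v + w = -\frac{75}{2131} e_{1} + \frac{45}{4262} e_{2} + \frac{18}{2131} e_{3} is a versor taking v to w, provided it is invertible.
Answer: -\frac{75}{2131} e_{1} + \frac{45}{4262} e_{2} + \frac{18}{2131} e_{3}


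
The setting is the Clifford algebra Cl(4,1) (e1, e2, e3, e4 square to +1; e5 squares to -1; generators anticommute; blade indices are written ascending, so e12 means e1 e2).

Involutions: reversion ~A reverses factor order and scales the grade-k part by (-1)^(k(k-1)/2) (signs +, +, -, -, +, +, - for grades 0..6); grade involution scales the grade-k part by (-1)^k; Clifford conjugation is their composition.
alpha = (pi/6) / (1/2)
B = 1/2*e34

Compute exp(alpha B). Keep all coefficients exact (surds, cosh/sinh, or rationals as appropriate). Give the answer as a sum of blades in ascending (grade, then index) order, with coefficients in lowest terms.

B^2 = (1/2)^2*(e34)^2 = 1/4*(-1) = -1/4 (a basis 2-blade squares to minus the product of its generators' squares).
B^2 = -1/4 — circular case — the even/odd split gives cos and sin: l = 1/2, alpha*l = pi/6, so exp(alpha B) = cos(pi/6) + (sin(pi/6)/(1/2))*B = sqrt(3)/2 + (1)*B.
Answer: sqrt(3)/2 + 1/2*e34


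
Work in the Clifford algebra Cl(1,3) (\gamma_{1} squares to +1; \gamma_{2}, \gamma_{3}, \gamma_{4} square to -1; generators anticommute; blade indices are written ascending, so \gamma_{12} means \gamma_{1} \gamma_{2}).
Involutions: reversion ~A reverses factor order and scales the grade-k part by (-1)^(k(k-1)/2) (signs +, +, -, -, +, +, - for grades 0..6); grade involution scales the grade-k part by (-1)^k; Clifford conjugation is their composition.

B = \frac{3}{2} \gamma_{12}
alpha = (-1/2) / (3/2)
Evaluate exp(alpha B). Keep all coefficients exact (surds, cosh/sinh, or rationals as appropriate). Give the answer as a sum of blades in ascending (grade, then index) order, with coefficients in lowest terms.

B^2 = (\frac{3}{2})^2*(\gamma_{12})^2 = \frac{9}{4}*(+1) = \frac{9}{4} (a basis 2-blade squares to minus the product of its generators' squares).
B^2 = \frac{9}{4} — hyperbolic case — the even/odd split gives cosh and sinh: l = \frac{3}{2}, alpha*l = - \frac{1}{2}, so exp(alpha B) = cosh(- \frac{1}{2}) + (sinh(- \frac{1}{2})/(\frac{3}{2}))*B = \cosh{\left(\frac{1}{2} \right)} + (- \frac{2 \sinh{\left(\frac{1}{2} \right)}}{3})*B.
Answer: \cosh{\left(\frac{1}{2} \right)} - \sinh{\left(\frac{1}{2} \right)} \gamma_{12}


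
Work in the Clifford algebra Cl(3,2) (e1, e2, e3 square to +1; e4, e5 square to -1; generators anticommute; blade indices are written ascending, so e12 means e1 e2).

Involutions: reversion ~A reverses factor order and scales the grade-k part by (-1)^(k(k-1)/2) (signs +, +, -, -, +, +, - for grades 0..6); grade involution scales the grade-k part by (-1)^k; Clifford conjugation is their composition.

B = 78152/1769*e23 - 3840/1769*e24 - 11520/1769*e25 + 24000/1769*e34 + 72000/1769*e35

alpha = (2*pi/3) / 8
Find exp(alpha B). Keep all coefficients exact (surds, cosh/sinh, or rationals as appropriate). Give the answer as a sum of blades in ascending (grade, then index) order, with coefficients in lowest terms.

B^2 term by term: the squares give (78152/1769)^2*(e23)^2 + (-3840/1769)^2*(e24)^2 + (-11520/1769)^2*(e25)^2 + (24000/1769)^2*(e34)^2 + (72000/1769)^2*(e35)^2 = 6107735104/3129361*(-1) + 14745600/3129361*(+1) + 132710400/3129361*(+1) + 576000000/3129361*(+1) + 5184000000/3129361*(+1) = -64 (each basis 2-blade squares to minus the product of its generators' squares); cross terms between blades sharing an index anticommute and cancel; the commuting (index-disjoint) pairs give grade-4 terms 2*c*c'*(blade product), which cancel blade by blade — e2345: 552960000/3129361 - 552960000/3129361 = 0 — confirming B is simple. So B^2 = -64.
B^2 = -64 — a negative square means the series sums to a rotation: l = 8, alpha*l = 2*pi/3, so exp(alpha B) = cos(2*pi/3) + (sin(2*pi/3)/8)*B = -1/2 + (sqrt(3)/16)*B.
Answer: -1/2 + 9769*sqrt(3)/3538*e23 - 240*sqrt(3)/1769*e24 - 720*sqrt(3)/1769*e25 + 1500*sqrt(3)/1769*e34 + 4500*sqrt(3)/1769*e35


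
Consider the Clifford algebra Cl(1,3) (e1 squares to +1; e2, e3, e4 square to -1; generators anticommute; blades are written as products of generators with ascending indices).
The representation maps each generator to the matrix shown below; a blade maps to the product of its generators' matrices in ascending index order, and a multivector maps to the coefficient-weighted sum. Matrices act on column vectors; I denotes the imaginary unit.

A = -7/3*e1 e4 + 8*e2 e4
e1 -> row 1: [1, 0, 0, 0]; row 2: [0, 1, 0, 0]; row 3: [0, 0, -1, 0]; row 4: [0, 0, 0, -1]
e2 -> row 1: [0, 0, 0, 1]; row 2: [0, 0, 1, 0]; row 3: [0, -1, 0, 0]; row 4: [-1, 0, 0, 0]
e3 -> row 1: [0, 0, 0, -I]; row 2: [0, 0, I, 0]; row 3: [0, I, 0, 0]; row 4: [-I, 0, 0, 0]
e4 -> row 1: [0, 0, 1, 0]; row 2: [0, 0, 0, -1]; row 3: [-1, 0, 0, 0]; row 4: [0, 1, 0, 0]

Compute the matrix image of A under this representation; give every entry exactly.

Bivector images (products of the table entries): rho(e1 e4) = rho(e1)rho(e4) = row 1: [0, 0, 1, 0]; row 2: [0, 0, 0, -1]; row 3: [1, 0, 0, 0]; row 4: [0, -1, 0, 0]; rho(e2 e4) = rho(e2)rho(e4) = row 1: [0, 1, 0, 0]; row 2: [-1, 0, 0, 0]; row 3: [0, 0, 0, 1]; row 4: [0, 0, -1, 0].
M = (-7/3)*rho(e1 e4) + (8)*rho(e2 e4), summed entrywise:
Answer: row 1: [0, 8, -7/3, 0]; row 2: [-8, 0, 0, 7/3]; row 3: [-7/3, 0, 0, 8]; row 4: [0, 7/3, -8, 0]


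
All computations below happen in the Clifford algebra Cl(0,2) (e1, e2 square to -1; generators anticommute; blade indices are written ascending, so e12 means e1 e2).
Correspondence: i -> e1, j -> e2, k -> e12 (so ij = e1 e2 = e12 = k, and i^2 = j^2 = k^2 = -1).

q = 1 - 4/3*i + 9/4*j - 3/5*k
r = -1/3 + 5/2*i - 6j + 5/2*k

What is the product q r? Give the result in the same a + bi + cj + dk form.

In blades: q = 1 - 4/3*e1 + 9/4*e2 - 3/5*e12, r = -1/3 + 5/2*e1 - 6*e2 + 5/2*e12.
Distribute q over r term by term (generator squares from the signature, products reordered to ascending indices): (1)*r = -1/3 + 5/2*e1 - 6*e2 + 5/2*e12; (-4/3*e1)*r = 10/3 + 4/9*e1 + 10/3*e2 + 8*e12; (9/4*e2)*r = 27/2 + 45/8*e1 - 3/4*e2 - 45/8*e12; (-3/5*e12)*r = 3/2 - 18/5*e1 - 3/2*e2 + 1/5*e12.
Sum: 18 + 1789/360*e1 - 59/12*e2 + 203/40*e12; translating back through the correspondence:
Answer: 18 + 1789/360*i - 59/12*j + 203/40*k


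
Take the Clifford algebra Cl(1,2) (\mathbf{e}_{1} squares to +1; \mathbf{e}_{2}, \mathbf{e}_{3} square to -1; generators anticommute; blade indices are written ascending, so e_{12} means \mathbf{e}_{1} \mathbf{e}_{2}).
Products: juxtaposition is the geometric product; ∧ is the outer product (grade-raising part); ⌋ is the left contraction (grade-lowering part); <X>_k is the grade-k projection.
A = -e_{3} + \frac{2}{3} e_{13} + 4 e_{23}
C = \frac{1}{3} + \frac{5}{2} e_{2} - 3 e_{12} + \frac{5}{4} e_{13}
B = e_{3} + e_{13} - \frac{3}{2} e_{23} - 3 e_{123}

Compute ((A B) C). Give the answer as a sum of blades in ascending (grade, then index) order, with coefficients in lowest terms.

step 1: \frac{23}{3} + \frac{31}{3} e_{1} - \frac{1}{2} e_{2} - 8 e_{12}
step 2: \frac{1001}{36} + \frac{449}{18} e_{1} - 12 e_{2} + \frac{155}{12} e_{3} + \frac{1}{6} e_{12} + \frac{115}{12} e_{13} + 10 e_{23} + \frac{5}{8} e_{123}
Answer: \frac{1001}{36} + \frac{449}{18} e_{1} - 12 e_{2} + \frac{155}{12} e_{3} + \frac{1}{6} e_{12} + \frac{115}{12} e_{13} + 10 e_{23} + \frac{5}{8} e_{123}


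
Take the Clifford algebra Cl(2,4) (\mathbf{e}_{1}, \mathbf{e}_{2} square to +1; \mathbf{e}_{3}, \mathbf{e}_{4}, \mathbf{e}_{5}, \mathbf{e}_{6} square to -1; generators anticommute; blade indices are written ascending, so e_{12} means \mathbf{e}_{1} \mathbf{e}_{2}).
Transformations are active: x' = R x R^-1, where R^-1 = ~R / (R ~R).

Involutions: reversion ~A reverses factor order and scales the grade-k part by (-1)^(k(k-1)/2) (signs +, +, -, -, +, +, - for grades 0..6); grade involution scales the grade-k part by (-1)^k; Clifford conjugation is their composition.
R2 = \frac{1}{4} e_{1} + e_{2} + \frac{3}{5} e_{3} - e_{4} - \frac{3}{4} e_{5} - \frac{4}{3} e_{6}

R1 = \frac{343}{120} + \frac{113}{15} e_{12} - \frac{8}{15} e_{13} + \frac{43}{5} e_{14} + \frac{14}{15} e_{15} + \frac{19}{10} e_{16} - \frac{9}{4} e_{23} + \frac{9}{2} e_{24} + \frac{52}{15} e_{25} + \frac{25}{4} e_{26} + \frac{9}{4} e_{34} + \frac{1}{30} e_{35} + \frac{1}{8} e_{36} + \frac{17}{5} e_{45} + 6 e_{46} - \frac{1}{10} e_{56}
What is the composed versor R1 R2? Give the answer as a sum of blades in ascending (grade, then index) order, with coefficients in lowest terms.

Distribute over the terms of R2 (each basis-blade product reordered to ascending indices, repeated generators contracted through their squares):
R1 (\frac{1}{4} e_{1}) = \frac{343}{480} e_{1} - \frac{113}{60} e_{2} + \frac{2}{15} e_{3} - \frac{43}{20} e_{4} - \frac{7}{30} e_{5} - \frac{19}{40} e_{6} - \frac{9}{16} e_{123} + \frac{9}{8} e_{124} + \frac{13}{15} e_{125} + \frac{25}{16} e_{126} + \frac{9}{16} e_{134} + \frac{1}{120} e_{135} + \frac{1}{32} e_{136} + \frac{17}{20} e_{145} + \frac{3}{2} e_{146} - \frac{1}{40} e_{156}
R1 (e_{2}) = \frac{113}{15} e_{1} + \frac{343}{120} e_{2} + \frac{9}{4} e_{3} - \frac{9}{2} e_{4} - \frac{52}{15} e_{5} - \frac{25}{4} e_{6} + \frac{8}{15} e_{123} - \frac{43}{5} e_{124} - \frac{14}{15} e_{125} - \frac{19}{10} e_{126} + \frac{9}{4} e_{234} + \frac{1}{30} e_{235} + \frac{1}{8} e_{236} + \frac{17}{5} e_{245} + 6 e_{246} - \frac{1}{10} e_{256}
R1 (\frac{3}{5} e_{3}) = \frac{8}{25} e_{1} + \frac{27}{20} e_{2} + \frac{343}{200} e_{3} + \frac{27}{20} e_{4} + \frac{1}{50} e_{5} + \frac{3}{40} e_{6} + \frac{113}{25} e_{123} - \frac{129}{25} e_{134} - \frac{14}{25} e_{135} - \frac{57}{50} e_{136} - \frac{27}{10} e_{234} - \frac{52}{25} e_{235} - \frac{15}{4} e_{236} + \frac{51}{25} e_{345} + \frac{18}{5} e_{346} - \frac{3}{50} e_{356}
R1 (-e_{4}) = \frac{43}{5} e_{1} + \frac{9}{2} e_{2} + \frac{9}{4} e_{3} - \frac{343}{120} e_{4} - \frac{17}{5} e_{5} - 6 e_{6} - \frac{113}{15} e_{124} + \frac{8}{15} e_{134} + \frac{14}{15} e_{145} + \frac{19}{10} e_{146} + \frac{9}{4} e_{234} + \frac{52}{15} e_{245} + \frac{25}{4} e_{246} + \frac{1}{30} e_{345} + \frac{1}{8} e_{346} + \frac{1}{10} e_{456}
R1 (-\frac{3}{4} e_{5}) = \frac{7}{10} e_{1} + \frac{13}{5} e_{2} + \frac{1}{40} e_{3} + \frac{51}{20} e_{4} - \frac{343}{160} e_{5} + \frac{3}{40} e_{6} - \frac{113}{20} e_{125} + \frac{2}{5} e_{135} - \frac{129}{20} e_{145} + \frac{57}{40} e_{156} + \frac{27}{16} e_{235} - \frac{27}{8} e_{245} + \frac{75}{16} e_{256} - \frac{27}{16} e_{345} + \frac{3}{32} e_{356} + \frac{9}{2} e_{456}
R1 (-\frac{4}{3} e_{6}) = \frac{38}{15} e_{1} + \frac{25}{3} e_{2} + \frac{1}{6} e_{3} + 8 e_{4} - \frac{2}{15} e_{5} - \frac{343}{90} e_{6} - \frac{452}{45} e_{126} + \frac{32}{45} e_{136} - \frac{172}{15} e_{146} - \frac{56}{45} e_{156} + 3 e_{236} - 6 e_{246} - \frac{208}{45} e_{256} - 3 e_{346} - \frac{2}{45} e_{356} - \frac{68}{15} e_{456}
Summing the partial products and collecting blades:
Answer: \frac{16321}{800} e_{1} + \frac{2131}{120} e_{2} + \frac{327}{50} e_{3} + \frac{287}{120} e_{4} - \frac{22457}{2400} e_{5} - \frac{5899}{360} e_{6} + \frac{5389}{1200} e_{123} - \frac{1801}{120} e_{124} - \frac{343}{60} e_{125} - \frac{1495}{144} e_{126} - \frac{4877}{1200} e_{134} - \frac{91}{600} e_{135} - \frac{2863}{7200} e_{136} - \frac{14}{3} e_{145} - \frac{121}{15} e_{146} + \frac{7}{45} e_{156} + \frac{9}{5} e_{234} - \frac{431}{1200} e_{235} - \frac{5}{8} e_{236} + \frac{419}{120} e_{245} + \frac{25}{4} e_{246} - \frac{5}{144} e_{256} + \frac{463}{1200} e_{345} + \frac{29}{40} e_{346} - \frac{77}{7200} e_{356} + \frac{1}{15} e_{456}


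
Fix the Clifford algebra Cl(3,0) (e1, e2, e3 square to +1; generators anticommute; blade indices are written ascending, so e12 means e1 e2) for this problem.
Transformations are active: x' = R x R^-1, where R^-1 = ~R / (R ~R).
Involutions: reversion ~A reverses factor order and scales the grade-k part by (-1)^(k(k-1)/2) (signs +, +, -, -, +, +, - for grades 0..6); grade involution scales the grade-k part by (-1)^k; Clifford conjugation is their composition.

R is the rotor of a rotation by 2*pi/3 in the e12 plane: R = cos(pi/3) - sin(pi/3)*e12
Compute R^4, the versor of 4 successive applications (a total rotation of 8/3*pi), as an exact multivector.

Half-angle bookkeeping: 4 applications in e12 add up to rotor phase 4*pi/3 = 4*pi/3, so R^4 = cos(4*pi/3) - sin(4*pi/3)*e12.
cos(4*pi/3) = -1/2 and sin(4*pi/3) = -sqrt(3)/2, so R^4 = -1/2 + sqrt(3)/2*e12. The net rotation is 2/3*pi (after discarding 1 full turn, each of which contributes a factor -1 to the rotor); the rotor keeps the half-angle phase exactly.
Answer: -1/2 + sqrt(3)/2*e12


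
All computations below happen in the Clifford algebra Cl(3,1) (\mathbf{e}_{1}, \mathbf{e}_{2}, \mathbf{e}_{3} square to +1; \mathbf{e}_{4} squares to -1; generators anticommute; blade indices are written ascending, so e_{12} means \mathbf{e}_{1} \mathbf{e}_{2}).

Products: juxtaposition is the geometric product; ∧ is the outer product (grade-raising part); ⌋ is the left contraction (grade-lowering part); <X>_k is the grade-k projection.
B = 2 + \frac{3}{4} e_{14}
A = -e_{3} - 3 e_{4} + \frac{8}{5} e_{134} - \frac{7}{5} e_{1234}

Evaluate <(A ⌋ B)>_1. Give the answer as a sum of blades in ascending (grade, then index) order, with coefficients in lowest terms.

step 1: -\frac{9}{4} e_{1}
step 2: -\frac{9}{4} e_{1}
Answer: -\frac{9}{4} e_{1}


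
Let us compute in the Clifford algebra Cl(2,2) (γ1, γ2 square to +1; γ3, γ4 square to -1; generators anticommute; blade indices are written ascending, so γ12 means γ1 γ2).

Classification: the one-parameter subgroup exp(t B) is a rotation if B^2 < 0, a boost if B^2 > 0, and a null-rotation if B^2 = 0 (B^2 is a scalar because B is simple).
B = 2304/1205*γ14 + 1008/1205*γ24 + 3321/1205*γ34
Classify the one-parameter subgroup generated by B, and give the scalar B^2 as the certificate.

B^2 term by term: the squares give (2304/1205)^2*(γ14)^2 + (1008/1205)^2*(γ24)^2 + (3321/1205)^2*(γ34)^2 = 5308416/1452025*(+1) + 1016064/1452025*(+1) + 11029041/1452025*(-1) = -81/25 (each basis 2-blade squares to minus the product of its generators' squares); cross terms between blades sharing an index anticommute and cancel. So B^2 = -81/25.
Answer: rotation, certificate B^2 = -81/25. Key observation: B^2 = -81/25 is a conjugation invariant, so its sign decides the class regardless of the surface form of B.


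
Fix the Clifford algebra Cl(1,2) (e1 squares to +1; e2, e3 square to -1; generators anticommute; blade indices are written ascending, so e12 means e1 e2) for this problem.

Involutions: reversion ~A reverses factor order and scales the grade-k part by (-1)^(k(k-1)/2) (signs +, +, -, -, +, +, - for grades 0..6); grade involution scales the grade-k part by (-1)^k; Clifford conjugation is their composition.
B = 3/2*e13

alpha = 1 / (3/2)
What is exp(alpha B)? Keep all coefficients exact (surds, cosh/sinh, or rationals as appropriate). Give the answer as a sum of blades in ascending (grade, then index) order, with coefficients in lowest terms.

B^2 = (3/2)^2*(e13)^2 = 9/4*(+1) = 9/4 (a basis 2-blade squares to minus the product of its generators' squares).
B^2 = 9/4 — the series telescopes hyperbolically here: l = 3/2, alpha*l = 1, so exp(alpha B) = cosh(1) + (sinh(1)/(3/2))*B = cosh(1) + (2*sinh(1)/3)*B.
Answer: cosh(1) + sinh(1)*e13


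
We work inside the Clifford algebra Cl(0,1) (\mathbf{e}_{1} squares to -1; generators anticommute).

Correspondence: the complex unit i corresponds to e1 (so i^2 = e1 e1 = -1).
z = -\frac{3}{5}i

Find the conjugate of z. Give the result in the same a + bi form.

In blades: z = -\frac{3}{5} e_{1}.
Conjugation here is Clifford conjugation: the scalar is fixed and the grade-1 and grade-2 blades all flip sign, giving \frac{3}{5} e_{1}; translating back:
Answer: \frac{3}{5}i


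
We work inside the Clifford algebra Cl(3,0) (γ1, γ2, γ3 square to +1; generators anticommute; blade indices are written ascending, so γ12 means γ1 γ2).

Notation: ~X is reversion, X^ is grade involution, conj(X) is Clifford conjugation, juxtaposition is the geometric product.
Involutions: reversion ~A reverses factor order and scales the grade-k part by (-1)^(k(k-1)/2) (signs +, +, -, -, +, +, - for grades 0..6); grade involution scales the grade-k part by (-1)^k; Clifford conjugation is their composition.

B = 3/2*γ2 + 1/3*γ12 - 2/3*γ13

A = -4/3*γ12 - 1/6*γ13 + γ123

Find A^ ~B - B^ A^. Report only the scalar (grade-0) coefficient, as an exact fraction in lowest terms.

first term: -1/3 - 2*γ1 - 2/3*γ2 - 1/3*γ3 + 3/2*γ13 + 17/18*γ23 + 1/4*γ123
second term: 1/3 - 2*γ1 + 2/3*γ2 + 1/3*γ3 - 3/2*γ13 + 17/18*γ23 - 1/4*γ123
Answer: -2/3
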